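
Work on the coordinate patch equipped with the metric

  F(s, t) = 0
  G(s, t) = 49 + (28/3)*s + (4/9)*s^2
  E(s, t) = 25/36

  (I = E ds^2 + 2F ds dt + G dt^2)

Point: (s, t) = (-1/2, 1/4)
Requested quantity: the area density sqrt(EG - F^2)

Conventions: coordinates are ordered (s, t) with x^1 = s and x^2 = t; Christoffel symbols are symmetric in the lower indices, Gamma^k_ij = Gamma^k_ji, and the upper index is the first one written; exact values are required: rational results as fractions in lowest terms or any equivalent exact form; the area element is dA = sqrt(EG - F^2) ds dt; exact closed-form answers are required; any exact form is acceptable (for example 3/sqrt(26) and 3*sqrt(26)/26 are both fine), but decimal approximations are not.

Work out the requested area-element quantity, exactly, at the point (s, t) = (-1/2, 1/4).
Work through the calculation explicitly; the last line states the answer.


E = 25/36, F = 0, G = 400/9; EG - F^2 = 2500/81

Answer: sqrt(EG - F^2) = 50/9


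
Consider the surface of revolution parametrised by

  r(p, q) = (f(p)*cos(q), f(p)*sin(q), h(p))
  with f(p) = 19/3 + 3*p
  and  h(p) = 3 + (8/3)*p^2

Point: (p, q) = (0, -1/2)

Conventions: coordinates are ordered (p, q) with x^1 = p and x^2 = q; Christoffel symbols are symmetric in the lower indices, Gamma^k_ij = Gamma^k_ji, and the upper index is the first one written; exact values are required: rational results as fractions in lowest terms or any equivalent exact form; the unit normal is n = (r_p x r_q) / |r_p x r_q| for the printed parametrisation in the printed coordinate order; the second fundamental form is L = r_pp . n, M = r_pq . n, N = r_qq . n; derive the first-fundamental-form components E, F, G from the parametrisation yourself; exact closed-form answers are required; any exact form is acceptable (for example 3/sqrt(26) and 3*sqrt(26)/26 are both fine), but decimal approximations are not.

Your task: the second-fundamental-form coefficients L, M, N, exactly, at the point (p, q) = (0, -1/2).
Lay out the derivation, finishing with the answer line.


f = 19/3, f' = 3, f'' = 0, h' = 0, h'' = 16/3
E = 9, F = 0, G = 361/9; answer radicand W^2 = 9
unnormalised second-form numerators: l = 16, m = 0, n = 0; L = l/sqrt(9), and similarly M = m/sqrt(W^2), N = n/sqrt(W^2)

Answer: L = 16/3, M = 0, N = 0


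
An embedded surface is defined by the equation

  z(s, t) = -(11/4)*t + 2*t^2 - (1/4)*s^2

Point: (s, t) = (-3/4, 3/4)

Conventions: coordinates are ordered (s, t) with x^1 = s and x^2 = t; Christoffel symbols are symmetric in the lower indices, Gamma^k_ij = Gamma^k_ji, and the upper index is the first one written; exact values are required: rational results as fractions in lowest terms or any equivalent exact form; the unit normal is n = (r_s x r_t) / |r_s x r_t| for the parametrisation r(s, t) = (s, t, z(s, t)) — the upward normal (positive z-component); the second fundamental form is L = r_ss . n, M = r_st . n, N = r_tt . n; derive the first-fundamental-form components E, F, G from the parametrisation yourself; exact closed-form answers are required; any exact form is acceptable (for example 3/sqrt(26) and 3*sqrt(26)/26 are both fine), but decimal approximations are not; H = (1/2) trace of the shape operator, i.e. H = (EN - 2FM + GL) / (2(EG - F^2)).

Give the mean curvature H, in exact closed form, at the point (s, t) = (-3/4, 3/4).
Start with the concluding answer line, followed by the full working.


Answer: H = 1032*sqrt(77)/5929

z_s = 3/8, z_t = 1/4, z_ss = -1/2, z_st = 0, z_tt = 4
E = 73/64, F = 3/32, G = 17/16; answer radicand W^2 = 77/64
unnormalised second-form numerators: l = -1/2, m = 0, n = 4; L = l/sqrt(77/64), and similarly M = m/sqrt(W^2), N = n/sqrt(W^2)
H = (E*n - 2*F*m + G*l) / (2*(EG - F^2)*sqrt(W^2)); E*n - 2*F*m + G*l = 129/32, EG - F^2 = 77/64, so H = (129/77)/sqrt(77/64)


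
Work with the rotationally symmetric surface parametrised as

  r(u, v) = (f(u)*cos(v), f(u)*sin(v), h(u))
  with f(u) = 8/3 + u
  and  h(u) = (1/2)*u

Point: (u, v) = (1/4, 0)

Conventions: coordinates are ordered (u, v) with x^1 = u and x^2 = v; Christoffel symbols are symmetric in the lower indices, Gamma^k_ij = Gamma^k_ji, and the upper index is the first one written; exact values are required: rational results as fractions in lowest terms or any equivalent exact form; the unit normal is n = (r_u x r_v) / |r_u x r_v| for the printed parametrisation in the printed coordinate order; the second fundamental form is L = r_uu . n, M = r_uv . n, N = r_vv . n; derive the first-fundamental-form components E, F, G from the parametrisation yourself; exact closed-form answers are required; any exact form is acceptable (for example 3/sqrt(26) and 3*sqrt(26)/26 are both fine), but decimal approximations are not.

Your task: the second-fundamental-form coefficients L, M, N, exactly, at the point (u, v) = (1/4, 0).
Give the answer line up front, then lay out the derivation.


Answer: L = 0, M = 0, N = 7*sqrt(5)/12

f = 35/12, f' = 1, f'' = 0, h' = 1/2, h'' = 0
E = 5/4, F = 0, G = 1225/144; answer radicand W^2 = 5/4
unnormalised second-form numerators: l = 0, m = 0, n = 35/24; L = l/sqrt(5/4), and similarly M = m/sqrt(W^2), N = n/sqrt(W^2)


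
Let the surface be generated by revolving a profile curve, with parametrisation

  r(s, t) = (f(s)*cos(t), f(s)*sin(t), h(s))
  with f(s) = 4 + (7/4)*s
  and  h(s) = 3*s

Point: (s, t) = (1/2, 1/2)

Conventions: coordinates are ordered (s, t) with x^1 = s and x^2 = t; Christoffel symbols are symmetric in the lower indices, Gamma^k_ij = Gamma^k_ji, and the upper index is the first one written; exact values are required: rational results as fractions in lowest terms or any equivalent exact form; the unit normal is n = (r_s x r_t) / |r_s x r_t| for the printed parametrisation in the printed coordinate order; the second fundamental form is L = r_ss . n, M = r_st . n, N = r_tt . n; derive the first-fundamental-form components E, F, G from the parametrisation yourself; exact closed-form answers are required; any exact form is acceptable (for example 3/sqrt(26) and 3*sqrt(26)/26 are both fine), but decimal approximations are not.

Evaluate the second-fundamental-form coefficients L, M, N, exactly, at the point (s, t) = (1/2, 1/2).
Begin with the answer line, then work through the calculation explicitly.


Answer: L = 0, M = 0, N = 117*sqrt(193)/386

f = 39/8, f' = 7/4, f'' = 0, h' = 3, h'' = 0
E = 193/16, F = 0, G = 1521/64; answer radicand W^2 = 193/16
unnormalised second-form numerators: l = 0, m = 0, n = 117/8; L = l/sqrt(193/16), and similarly M = m/sqrt(W^2), N = n/sqrt(W^2)


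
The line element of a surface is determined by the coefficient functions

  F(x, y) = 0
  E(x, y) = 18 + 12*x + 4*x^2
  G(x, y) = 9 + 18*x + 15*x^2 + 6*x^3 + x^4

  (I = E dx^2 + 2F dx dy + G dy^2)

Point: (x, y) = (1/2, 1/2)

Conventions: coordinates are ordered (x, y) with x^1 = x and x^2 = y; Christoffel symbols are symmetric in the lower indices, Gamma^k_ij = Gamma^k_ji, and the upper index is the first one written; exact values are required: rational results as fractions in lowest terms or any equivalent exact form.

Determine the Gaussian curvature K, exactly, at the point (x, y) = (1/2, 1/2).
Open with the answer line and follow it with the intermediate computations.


Answer: K = -72/11875

E = 25, F = 0, G = 361/16, EG - F^2 = 9025/16 at the point
E_x = 16, E_y = 0, F_x = 0, F_y = 0, G_x = 38, G_y = 0
E_yy = 0, F_xy = 0, G_xx = 51
The intrinsic route: Brioschi's K = (det M1 - det M2)/(EG - F^2)^2.
M1 = [[-E_yy/2 + F_xy - G_xx/2, E_x/2, F_x - E_y/2], [F_y - G_x/2, E, F], [G_y/2, F, G]] = [[-51/2, 8, 0], [-19, 25, 0], [0, 0, 361/16]]; det M1 = -350531/32
M2 = [[0, E_y/2, G_x/2], [E_y/2, E, F], [G_x/2, F, G]] = [[0, 0, 19], [0, 25, 0], [19, 0, 361/16]]; det M2 = -9025
det M1 - det M2 = -61731/32; K = -61731/32 / (9025/16)^2 = -72/11875


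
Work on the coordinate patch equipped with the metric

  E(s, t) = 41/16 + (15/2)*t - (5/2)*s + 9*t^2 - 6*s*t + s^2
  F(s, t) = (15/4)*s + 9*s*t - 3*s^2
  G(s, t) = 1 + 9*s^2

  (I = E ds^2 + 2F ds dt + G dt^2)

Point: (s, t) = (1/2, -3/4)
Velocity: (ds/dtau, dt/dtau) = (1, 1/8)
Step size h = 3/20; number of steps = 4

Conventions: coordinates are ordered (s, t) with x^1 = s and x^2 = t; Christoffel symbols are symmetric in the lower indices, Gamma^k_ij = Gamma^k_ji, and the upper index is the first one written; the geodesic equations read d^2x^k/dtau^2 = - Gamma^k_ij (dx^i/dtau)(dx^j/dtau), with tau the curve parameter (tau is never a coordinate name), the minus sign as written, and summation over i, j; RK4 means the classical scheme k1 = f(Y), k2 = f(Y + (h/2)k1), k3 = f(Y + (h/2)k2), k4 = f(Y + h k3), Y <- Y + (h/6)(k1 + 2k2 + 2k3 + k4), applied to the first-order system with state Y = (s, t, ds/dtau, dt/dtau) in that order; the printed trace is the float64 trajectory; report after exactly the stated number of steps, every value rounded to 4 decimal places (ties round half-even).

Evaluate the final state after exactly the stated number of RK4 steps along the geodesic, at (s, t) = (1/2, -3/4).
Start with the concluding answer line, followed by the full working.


Answer: s = 1.0930, t = -0.6666, ds/dtau = 0.9821, dt/dtau = 0.1483

f(Y) = (ds/dtau, dt/dtau, -Gamma^s_ij Y'^i Y'^j, -Gamma^t_ij Y'^i Y'^j) with the Gammas evaluated at the stage position; h = 0.150000; intermediate values shown to 6 dp
step 0: s = 0.5000, t = -0.7500, ds/dtau = 1.0000, dt/dtau = 0.1250
step 1:
  k1: at (s, t) = (0.500000, -0.750000), (ds/dtau, dt/dtau) = (1.000000, 0.125000); Gamma_sss = 0.272727, Gamma_sst = -0.818182, Gamma_stt = 0.000000, Gamma_tss = -0.272727, Gamma_tst = 0.818182, Gamma_ttt = 0.000000; k1 = (1.000000, 0.125000, -0.068182, 0.068182)
  k2: at (s, t) = (0.575000, -0.740625), (ds/dtau, dt/dtau) = (0.994886, 0.130114); Gamma_sss = 0.242897, Gamma_sst = -0.728690, Gamma_stt = 0.000000, Gamma_tss = -0.270867, Gamma_tst = 0.812600, Gamma_ttt = 0.000000; k2 = (0.994886, 0.130114, -0.051764, 0.057724)
  k3: at (s, t) = (0.574616, -0.740241), (ds/dtau, dt/dtau) = (0.996118, 0.129329); Gamma_sss = 0.242988, Gamma_sst = -0.728965, Gamma_stt = 0.000000, Gamma_tss = -0.271057, Gamma_tst = 0.813170, Gamma_ttt = 0.000000; k3 = (0.996118, 0.129329, -0.053284, 0.059439)
  k4: at (s, t) = (0.649418, -0.730601), (ds/dtau, dt/dtau) = (0.992007, 0.133916); Gamma_sss = 0.217152, Gamma_sst = -0.651457, Gamma_stt = 0.000000, Gamma_tss = -0.265876, Gamma_tst = 0.797629, Gamma_ttt = 0.000000; k4 = (0.992007, 0.133916, -0.040609, 0.049720)
  Y <- Y + (h/6)(k1 + 2k2 + 2k3 + k4): s = 0.6494, t = -0.7306, ds/dtau = 0.9920, dt/dtau = 0.1338
step 2:
  k1: at (s, t) = (0.649350, -0.730555), (ds/dtau, dt/dtau) = (0.992028, 0.133806); Gamma_sss = 0.217167, Gamma_sst = -0.651501, Gamma_stt = 0.000000, Gamma_tss = -0.265901, Gamma_tst = 0.797702, Gamma_ttt = 0.000000; k1 = (0.992028, 0.133806, -0.040759, 0.049906)
  k2: at (s, t) = (0.723752, -0.720520), (ds/dtau, dt/dtau) = (0.988971, 0.137549); Gamma_sss = 0.194944, Gamma_sst = -0.584833, Gamma_stt = 0.000000, Gamma_tss = -0.258834, Gamma_tst = 0.776503, Gamma_ttt = 0.000000; k2 = (0.988971, 0.137549, -0.031556, 0.041898)
  k3: at (s, t) = (0.723523, -0.720239), (ds/dtau, dt/dtau) = (0.989661, 0.136948); Gamma_sss = 0.194968, Gamma_sst = -0.584903, Gamma_stt = 0.000000, Gamma_tss = -0.258953, Gamma_tst = 0.776858, Gamma_ttt = 0.000000; k3 = (0.989661, 0.136948, -0.032411, 0.043047)
  k4: at (s, t) = (0.797800, -0.710013), (ds/dtau, dt/dtau) = (0.987166, 0.140263); Gamma_sss = 0.175810, Gamma_sst = -0.527429, Gamma_stt = 0.000000, Gamma_tss = -0.250788, Gamma_tst = 0.752365, Gamma_ttt = 0.000000; k4 = (0.987166, 0.140263, -0.025268, 0.036044)
  Y <- Y + (h/6)(k1 + 2k2 + 2k3 + k4): s = 0.7978, t = -0.7100, ds/dtau = 0.9872, dt/dtau = 0.1402
step 3:
  k1: at (s, t) = (0.797762, -0.709978), (ds/dtau, dt/dtau) = (0.987179, 0.140202); Gamma_sss = 0.175813, Gamma_sst = -0.527440, Gamma_stt = 0.000000, Gamma_tss = -0.250803, Gamma_tst = 0.752410, Gamma_ttt = 0.000000; k1 = (0.987179, 0.140202, -0.025334, 0.036140)
  k2: at (s, t) = (0.871800, -0.699463), (ds/dtau, dt/dtau) = (0.985279, 0.142912); Gamma_sss = 0.159286, Gamma_sst = -0.477858, Gamma_stt = 0.000000, Gamma_tss = -0.242181, Gamma_tst = 0.726542, Gamma_ttt = 0.000000; k2 = (0.985279, 0.142912, -0.020058, 0.030496)
  k3: at (s, t) = (0.871658, -0.699260), (ds/dtau, dt/dtau) = (0.985674, 0.142489); Gamma_sss = 0.159288, Gamma_sst = -0.477863, Gamma_stt = 0.000000, Gamma_tss = -0.242249, Gamma_tst = 0.726748, Gamma_ttt = 0.000000; k3 = (0.985674, 0.142489, -0.020527, 0.031218)
  k4: at (s, t) = (0.945613, -0.688605), (ds/dtau, dt/dtau) = (0.984100, 0.144884); Gamma_sss = 0.144970, Gamma_sst = -0.434910, Gamma_stt = 0.000000, Gamma_tss = -0.233479, Gamma_tst = 0.700438, Gamma_ttt = 0.000000; k4 = (0.984100, 0.144884, -0.016377, 0.026376)
  Y <- Y + (h/6)(k1 + 2k2 + 2k3 + k4): s = 0.9456, t = -0.6886, ds/dtau = 0.9841, dt/dtau = 0.1449
step 4:
  k1: at (s, t) = (0.945591, -0.688581), (ds/dtau, dt/dtau) = (0.984107, 0.144850); Gamma_sss = 0.144971, Gamma_sst = -0.434912, Gamma_stt = 0.000000, Gamma_tss = -0.233487, Gamma_tst = 0.700462, Gamma_ttt = 0.000000; k1 = (0.984107, 0.144850, -0.016407, 0.026425)
  k2: at (s, t) = (1.019399, -0.677717), (ds/dtau, dt/dtau) = (0.982876, 0.146832); Gamma_sss = 0.132523, Gamma_sst = -0.397570, Gamma_stt = 0.000000, Gamma_tss = -0.224838, Gamma_tst = 0.674515, Gamma_ttt = 0.000000; k2 = (0.982876, 0.146832, -0.013271, 0.022515)
  k3: at (s, t) = (1.019307, -0.677569), (ds/dtau, dt/dtau) = (0.983112, 0.146539); Gamma_sss = 0.132519, Gamma_sst = -0.397557, Gamma_stt = 0.000000, Gamma_tss = -0.224878, Gamma_tst = 0.674634, Gamma_ttt = 0.000000; k3 = (0.983112, 0.146539, -0.013533, 0.022965)
  k4: at (s, t) = (1.093058, -0.666600), (ds/dtau, dt/dtau) = (0.982077, 0.148295); Gamma_sss = 0.121648, Gamma_sst = -0.364944, Gamma_stt = 0.000000, Gamma_tss = -0.216460, Gamma_tst = 0.649379, Gamma_ttt = 0.000000; k4 = (0.982077, 0.148295, -0.011028, 0.019622)
  Y <- Y + (h/6)(k1 + 2k2 + 2k3 + k4): s = 1.0930, t = -0.6666, ds/dtau = 0.9821, dt/dtau = 0.1483


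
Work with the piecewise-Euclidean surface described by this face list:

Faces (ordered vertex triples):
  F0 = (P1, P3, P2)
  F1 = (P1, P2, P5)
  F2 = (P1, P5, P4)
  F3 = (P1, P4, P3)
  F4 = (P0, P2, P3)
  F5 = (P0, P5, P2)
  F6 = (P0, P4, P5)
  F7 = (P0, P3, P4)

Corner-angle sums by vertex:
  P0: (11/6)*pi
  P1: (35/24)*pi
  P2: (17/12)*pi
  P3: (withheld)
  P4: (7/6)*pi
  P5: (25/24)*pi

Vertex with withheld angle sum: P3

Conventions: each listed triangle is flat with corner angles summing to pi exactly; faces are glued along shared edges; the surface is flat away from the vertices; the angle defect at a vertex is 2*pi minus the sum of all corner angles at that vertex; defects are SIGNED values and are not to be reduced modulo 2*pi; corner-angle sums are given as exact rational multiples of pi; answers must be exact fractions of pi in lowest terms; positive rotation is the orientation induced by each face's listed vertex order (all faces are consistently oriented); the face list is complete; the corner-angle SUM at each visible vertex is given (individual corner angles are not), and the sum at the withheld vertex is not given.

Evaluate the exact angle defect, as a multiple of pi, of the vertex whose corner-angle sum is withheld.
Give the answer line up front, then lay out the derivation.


Answer: defect(P3) = (11/12)*pi

V = 6, E = 12, F = 8; chi = V - E + F = 2
Gauss-Bonnet: total defect = 2*pi*chi = 4*pi; visible defects sum to (37/12)*pi


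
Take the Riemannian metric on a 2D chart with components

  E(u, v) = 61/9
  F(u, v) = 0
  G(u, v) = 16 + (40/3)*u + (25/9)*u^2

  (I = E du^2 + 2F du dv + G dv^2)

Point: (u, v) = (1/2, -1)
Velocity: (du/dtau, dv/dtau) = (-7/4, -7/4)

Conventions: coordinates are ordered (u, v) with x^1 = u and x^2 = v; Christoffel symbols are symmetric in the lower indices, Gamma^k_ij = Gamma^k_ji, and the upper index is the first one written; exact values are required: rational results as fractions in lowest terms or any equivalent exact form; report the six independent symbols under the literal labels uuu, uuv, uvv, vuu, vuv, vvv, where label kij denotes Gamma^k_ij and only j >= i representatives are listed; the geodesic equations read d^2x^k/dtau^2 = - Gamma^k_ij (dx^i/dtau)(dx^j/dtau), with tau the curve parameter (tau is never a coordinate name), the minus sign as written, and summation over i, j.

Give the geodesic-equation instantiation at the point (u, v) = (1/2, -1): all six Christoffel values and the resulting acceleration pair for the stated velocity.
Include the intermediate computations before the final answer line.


E = 61/9, F = 0, G = 841/36 at the point
E_u = 0, E_v = 0, F_u = 0, F_v = 0, G_u = 145/9, G_v = 0
EG - F^2 = 51301/324;  g^inv = (324/51301) * [[841/36, 0], [0, 61/9]]
first-kind symbols [ij,l] = (1/2)(d_i g_jl + d_j g_il - d_l g_ij): [uu,u] = E_u/2 = 0, [uu,v] = F_u - E_v/2 = 0, [uv,u] = E_v/2 = 0, [uv,v] = G_u/2 = 145/18, [vv,u] = F_v - G_u/2 = -145/18, [vv,v] = G_v/2 = 0
Gamma^u_ij = (G*[ij,u] - F*[ij,v])/(EG - F^2), Gamma^v_ij = (E*[ij,v] - F*[ij,u])/(EG - F^2)
Gamma_uuu = 0, Gamma_uuv = 0, Gamma_uvv = -145/122, Gamma_vuu = 0, Gamma_vuv = 10/29, Gamma_vvv = 0
d^2u/dtau^2 = -(Gamma_uuu*(-7/4)^2 + 2*Gamma_uuv*(-7/4)*(-7/4) + Gamma_uvv*(-7/4)^2) = 7105/1952
d^2v/dtau^2 = -(Gamma_vuu*(-7/4)^2 + 2*Gamma_vuv*(-7/4)*(-7/4) + Gamma_vvv*(-7/4)^2) = -245/116

Answer: Gamma_uuu = 0, Gamma_uuv = 0, Gamma_uvv = -145/122, Gamma_vuu = 0, Gamma_vuv = 10/29, Gamma_vvv = 0; accelerations (d^2u/dtau^2, d^2v/dtau^2) = (7105/1952, -245/116)


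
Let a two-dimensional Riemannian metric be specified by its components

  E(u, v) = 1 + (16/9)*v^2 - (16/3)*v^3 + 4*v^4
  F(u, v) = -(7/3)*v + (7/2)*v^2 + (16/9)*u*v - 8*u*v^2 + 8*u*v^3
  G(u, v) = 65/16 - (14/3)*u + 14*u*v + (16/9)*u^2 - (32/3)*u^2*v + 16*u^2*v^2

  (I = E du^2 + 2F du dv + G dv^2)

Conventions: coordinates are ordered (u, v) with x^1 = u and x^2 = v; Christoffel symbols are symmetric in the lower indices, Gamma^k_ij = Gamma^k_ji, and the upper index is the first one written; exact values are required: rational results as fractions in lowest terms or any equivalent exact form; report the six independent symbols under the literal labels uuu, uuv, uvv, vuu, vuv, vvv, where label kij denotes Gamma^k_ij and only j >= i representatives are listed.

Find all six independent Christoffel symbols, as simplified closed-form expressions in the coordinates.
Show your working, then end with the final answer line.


E = 1 + (16/9)*v^2 - (16/3)*v^3 + 4*v^4; F = -(7/3)*v + (7/2)*v^2 + (16/9)*u*v - 8*u*v^2 + 8*u*v^3; G = 65/16 - (14/3)*u + 14*u*v + (16/9)*u^2 - (32/3)*u^2*v + 16*u^2*v^2
Gamma^k_ij = (1/2) g^{kl} (d_i g_jl + d_j g_il - d_l g_ij), with g^inv = (1/(EG-F^2)) [[G, -F], [-F, E]]
first partials: E_u = 0, E_v = (32/9)*v - 16*v^2 + 16*v^3, F_u = (16/9)*v - 8*v^2 + 8*v^3, F_v = -7/3 + 7*v + (16/9)*u - 16*u*v + 24*u*v^2, G_u = -14/3 + 14*v + (32/9)*u - (64/3)*u*v + 32*u*v^2, G_v = 14*u - (32/3)*u^2 + 32*u^2*v
D = EG - F^2 = 65/16 - (14/3)*u + (16/9)*v^2 + 14*u*v + (16/9)*u^2 - (16/3)*v^3 - (32/3)*u^2*v + 4*v^4 + 16*u^2*v^2
expanded: Gamma^u_uu = (G E_u - 2F F_u + F E_v)/(2D), Gamma^u_uv = (G E_v - F G_u)/(2D), Gamma^u_vv = (2G F_v - G G_u - F G_v)/(2D), Gamma^v_uu = (2E F_u - E E_v - F E_u)/(2D), Gamma^v_uv = (E G_u - F E_v)/(2D), Gamma^v_vv = (E G_v - 2F F_v + F G_u)/(2D); substitute and cancel common factors

Answer: Gamma_uuu = 0, Gamma_uuv = (1152*v^3 - 1152*v^2 + 256*v)/(2304*u^2*v^2 - 1536*u^2*v + 256*u^2 + 2016*u*v - 672*u + 576*v^4 - 768*v^3 + 256*v^2 + 585), Gamma_uvv = (1152*u*v^2 - 768*u*v)/(2304*u^2*v^2 - 1536*u^2*v + 256*u^2 + 2016*u*v - 672*u + 576*v^4 - 768*v^3 + 256*v^2 + 585), Gamma_vuu = 0, Gamma_vuv = (2304*u*v^2 - 1536*u*v + 256*u + 1008*v - 336)/(2304*u^2*v^2 - 1536*u^2*v + 256*u^2 + 2016*u*v - 672*u + 576*v^4 - 768*v^3 + 256*v^2 + 585), Gamma_vvv = (2304*u^2*v - 768*u^2 + 1008*u)/(2304*u^2*v^2 - 1536*u^2*v + 256*u^2 + 2016*u*v - 672*u + 576*v^4 - 768*v^3 + 256*v^2 + 585)


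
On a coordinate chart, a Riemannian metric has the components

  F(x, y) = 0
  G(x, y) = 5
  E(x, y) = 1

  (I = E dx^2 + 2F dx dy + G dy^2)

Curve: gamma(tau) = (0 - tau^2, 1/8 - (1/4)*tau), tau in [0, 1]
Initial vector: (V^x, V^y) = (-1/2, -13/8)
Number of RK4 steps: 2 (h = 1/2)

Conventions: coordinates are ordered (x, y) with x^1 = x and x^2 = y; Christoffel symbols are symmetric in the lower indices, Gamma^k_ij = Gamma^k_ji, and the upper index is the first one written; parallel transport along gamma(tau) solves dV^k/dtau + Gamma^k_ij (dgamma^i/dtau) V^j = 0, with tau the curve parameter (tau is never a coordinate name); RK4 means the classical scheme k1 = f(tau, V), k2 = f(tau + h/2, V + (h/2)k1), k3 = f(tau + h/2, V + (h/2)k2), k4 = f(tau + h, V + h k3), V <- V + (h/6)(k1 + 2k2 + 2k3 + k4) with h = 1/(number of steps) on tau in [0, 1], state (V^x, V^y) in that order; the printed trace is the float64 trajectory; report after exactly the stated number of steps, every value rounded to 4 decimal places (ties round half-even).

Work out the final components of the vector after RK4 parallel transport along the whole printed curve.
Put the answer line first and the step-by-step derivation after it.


Answer: V^x = -0.5000, V^y = -1.6250

gamma'(tau) = (-2*tau, -1/4); f(tau, V)^k = -Gamma^k_ij(gamma(tau)) gamma'^i(tau) V^j; h = 1/2; intermediate values shown to 6 dp
curve data and Christoffel symbols at the stage parameters:
  tau = 0.000000: gamma = (0.000000, 0.125000), gamma' = (0.000000, -0.250000); Gamma_xxx = 0.000000, Gamma_xxy = 0.000000, Gamma_xyy = 0.000000, Gamma_yxx = 0.000000, Gamma_yxy = 0.000000, Gamma_yyy = 0.000000
  tau = 0.250000: gamma = (-0.062500, 0.062500), gamma' = (-0.500000, -0.250000); Gamma_xxx = 0.000000, Gamma_xxy = 0.000000, Gamma_xyy = 0.000000, Gamma_yxx = 0.000000, Gamma_yxy = 0.000000, Gamma_yyy = 0.000000
  tau = 0.500000: gamma = (-0.250000, 0.000000), gamma' = (-1.000000, -0.250000); Gamma_xxx = 0.000000, Gamma_xxy = 0.000000, Gamma_xyy = 0.000000, Gamma_yxx = 0.000000, Gamma_yxy = 0.000000, Gamma_yyy = 0.000000
  tau = 0.750000: gamma = (-0.562500, -0.062500), gamma' = (-1.500000, -0.250000); Gamma_xxx = 0.000000, Gamma_xxy = 0.000000, Gamma_xyy = 0.000000, Gamma_yxx = 0.000000, Gamma_yxy = 0.000000, Gamma_yyy = 0.000000
  tau = 1.000000: gamma = (-1.000000, -0.125000), gamma' = (-2.000000, -0.250000); Gamma_xxx = 0.000000, Gamma_xxy = 0.000000, Gamma_xyy = 0.000000, Gamma_yxx = 0.000000, Gamma_yxy = 0.000000, Gamma_yyy = 0.000000
step 0: V^x = -0.5000, V^y = -1.6250
step 1: k1 = (0.000000, 0.000000), k2 = (0.000000, 0.000000), k3 = (0.000000, 0.000000), k4 = (0.000000, 0.000000); V <- V + (h/6)(k1 + 2k2 + 2k3 + k4): V^x = -0.5000, V^y = -1.6250
step 2: k1 = (0.000000, 0.000000), k2 = (0.000000, 0.000000), k3 = (0.000000, 0.000000), k4 = (0.000000, 0.000000); V <- V + (h/6)(k1 + 2k2 + 2k3 + k4): V^x = -0.5000, V^y = -1.6250


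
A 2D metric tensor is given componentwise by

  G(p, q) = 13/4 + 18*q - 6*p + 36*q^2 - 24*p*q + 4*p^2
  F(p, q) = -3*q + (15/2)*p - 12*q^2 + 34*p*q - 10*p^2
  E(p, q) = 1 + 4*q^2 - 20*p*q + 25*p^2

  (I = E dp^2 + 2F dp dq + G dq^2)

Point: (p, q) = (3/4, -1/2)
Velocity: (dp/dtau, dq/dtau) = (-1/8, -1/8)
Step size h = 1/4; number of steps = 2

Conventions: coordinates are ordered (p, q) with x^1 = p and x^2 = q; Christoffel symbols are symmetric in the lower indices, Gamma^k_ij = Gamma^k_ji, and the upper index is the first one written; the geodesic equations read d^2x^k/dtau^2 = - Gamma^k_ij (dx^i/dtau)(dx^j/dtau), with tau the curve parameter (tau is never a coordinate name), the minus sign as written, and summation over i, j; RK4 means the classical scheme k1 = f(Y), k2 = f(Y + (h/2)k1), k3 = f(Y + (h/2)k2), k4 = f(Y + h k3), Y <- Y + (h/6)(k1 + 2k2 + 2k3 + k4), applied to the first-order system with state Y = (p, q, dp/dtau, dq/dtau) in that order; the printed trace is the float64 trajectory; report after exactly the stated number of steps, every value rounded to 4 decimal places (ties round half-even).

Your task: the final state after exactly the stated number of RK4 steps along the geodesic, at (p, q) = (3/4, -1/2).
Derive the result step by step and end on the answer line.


f(Y) = (dp/dtau, dq/dtau, -Gamma^p_ij Y'^i Y'^j, -Gamma^q_ij Y'^i Y'^j) with the Gammas evaluated at the stage position; h = 0.250000; intermediate values shown to 6 dp
step 0: p = 0.7500, q = -0.5000, dp/dtau = -0.1250, dq/dtau = -0.1250
step 1:
  k1: at (p, q) = (0.750000, -0.500000), (dp/dtau, dq/dtau) = (-0.125000, -0.125000); Gamma_ppp = 0.729367, Gamma_ppq = -0.291747, Gamma_pqq = 0.875240, Gamma_qpp = -0.460653, Gamma_qpq = 0.184261, Gamma_qqq = -0.552783; k1 = (-0.125000, -0.125000, -0.015955, 0.010077)
  k2: at (p, q) = (0.734375, -0.515625), (dp/dtau, dq/dtau) = (-0.126994, -0.123740); Gamma_ppp = 0.723596, Gamma_ppq = -0.289438, Gamma_pqq = 0.868315, Gamma_qpp = -0.471179, Gamma_qpq = 0.188471, Gamma_qqq = -0.565414; k2 = (-0.126994, -0.123740, -0.015869, 0.010333)
  k3: at (p, q) = (0.734126, -0.515468), (dp/dtau, dq/dtau) = (-0.126984, -0.123708); Gamma_ppp = 0.723879, Gamma_ppq = -0.289552, Gamma_pqq = 0.868655, Gamma_qpp = -0.471298, Gamma_qpq = 0.188519, Gamma_qqq = -0.565557; k3 = (-0.126984, -0.123708, -0.015869, 0.010332)
  k4: at (p, q) = (0.718254, -0.530927), (dp/dtau, dq/dtau) = (-0.128967, -0.122417); Gamma_ppp = 0.718099, Gamma_ppq = -0.287240, Gamma_pqq = 0.861719, Gamma_qpp = -0.481817, Gamma_qpq = 0.192727, Gamma_qqq = -0.578181; k4 = (-0.128967, -0.122417, -0.015788, 0.010593)
  Y <- Y + (h/6)(k1 + 2k2 + 2k3 + k4): p = 0.7183, q = -0.5309, dp/dtau = -0.1290, dq/dtau = -0.1224
step 2:
  k1: at (p, q) = (0.718253, -0.530930), (dp/dtau, dq/dtau) = (-0.128967, -0.122417); Gamma_ppp = 0.718097, Gamma_ppq = -0.287239, Gamma_pqq = 0.861717, Gamma_qpp = -0.481818, Gamma_qpq = 0.192727, Gamma_qqq = -0.578182; k1 = (-0.128967, -0.122417, -0.015788, 0.010593)
  k2: at (p, q) = (0.702132, -0.546232), (dp/dtau, dq/dtau) = (-0.130941, -0.121093); Gamma_ppp = 0.712300, Gamma_ppq = -0.284920, Gamma_pqq = 0.854760, Gamma_qpp = -0.492338, Gamma_qpq = 0.196935, Gamma_qqq = -0.590806; k2 = (-0.130941, -0.121093, -0.015711, 0.010859)
  k3: at (p, q) = (0.701886, -0.546066), (dp/dtau, dq/dtau) = (-0.130931, -0.121059); Gamma_ppp = 0.712584, Gamma_ppq = -0.285034, Gamma_pqq = 0.855101, Gamma_qpp = -0.492472, Gamma_qpq = 0.196989, Gamma_qqq = -0.590966; k3 = (-0.130931, -0.121059, -0.015712, 0.010859)
  k4: at (p, q) = (0.685520, -0.561195), (dp/dtau, dq/dtau) = (-0.132895, -0.119702); Gamma_ppp = 0.706775, Gamma_ppq = -0.282710, Gamma_pqq = 0.848130, Gamma_qpp = -0.503008, Gamma_qpq = 0.201203, Gamma_qqq = -0.603610; k4 = (-0.132895, -0.119702, -0.015640, 0.011131)
  Y <- Y + (h/6)(k1 + 2k2 + 2k3 + k4): p = 0.6855, q = -0.5612, dp/dtau = -0.1329, dq/dtau = -0.1197

Answer: p = 0.6855, q = -0.5612, dp/dtau = -0.1329, dq/dtau = -0.1197


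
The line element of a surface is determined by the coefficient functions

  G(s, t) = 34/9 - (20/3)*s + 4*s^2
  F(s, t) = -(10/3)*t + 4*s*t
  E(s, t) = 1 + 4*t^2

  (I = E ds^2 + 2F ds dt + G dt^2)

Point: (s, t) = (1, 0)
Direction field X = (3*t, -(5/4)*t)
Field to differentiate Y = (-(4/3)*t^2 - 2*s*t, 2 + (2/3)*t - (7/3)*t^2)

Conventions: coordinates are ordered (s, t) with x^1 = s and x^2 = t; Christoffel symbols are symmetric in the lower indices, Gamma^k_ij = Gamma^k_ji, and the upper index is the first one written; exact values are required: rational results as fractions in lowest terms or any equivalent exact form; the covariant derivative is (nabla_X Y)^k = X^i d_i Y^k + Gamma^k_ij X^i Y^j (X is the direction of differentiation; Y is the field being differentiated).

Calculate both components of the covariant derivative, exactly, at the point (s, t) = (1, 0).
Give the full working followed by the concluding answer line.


E = 1, F = 0, G = 10/9 at the point
E_s = 0, E_t = 0, F_s = 0, F_t = 2/3, G_s = 4/3, G_t = 0
EG - F^2 = 10/9;  g^inv = (9/10) * [[10/9, 0], [0, 1]]
first-kind symbols [ij,l] = (1/2)(d_i g_jl + d_j g_il - d_l g_ij): [ss,s] = E_s/2 = 0, [ss,t] = F_s - E_t/2 = 0, [st,s] = E_t/2 = 0, [st,t] = G_s/2 = 2/3, [tt,s] = F_t - G_s/2 = 0, [tt,t] = G_t/2 = 0
Gamma^s_ij = (G*[ij,s] - F*[ij,t])/(EG - F^2), Gamma^t_ij = (E*[ij,t] - F*[ij,s])/(EG - F^2)
Gamma_sss = 0, Gamma_sst = 0, Gamma_stt = 0, Gamma_tss = 0, Gamma_tst = 3/5, Gamma_ttt = 0
X = (0, 0), Y = (0, 2) at the point

Answer: (nabla_X Y)^s = 0, (nabla_X Y)^t = 0


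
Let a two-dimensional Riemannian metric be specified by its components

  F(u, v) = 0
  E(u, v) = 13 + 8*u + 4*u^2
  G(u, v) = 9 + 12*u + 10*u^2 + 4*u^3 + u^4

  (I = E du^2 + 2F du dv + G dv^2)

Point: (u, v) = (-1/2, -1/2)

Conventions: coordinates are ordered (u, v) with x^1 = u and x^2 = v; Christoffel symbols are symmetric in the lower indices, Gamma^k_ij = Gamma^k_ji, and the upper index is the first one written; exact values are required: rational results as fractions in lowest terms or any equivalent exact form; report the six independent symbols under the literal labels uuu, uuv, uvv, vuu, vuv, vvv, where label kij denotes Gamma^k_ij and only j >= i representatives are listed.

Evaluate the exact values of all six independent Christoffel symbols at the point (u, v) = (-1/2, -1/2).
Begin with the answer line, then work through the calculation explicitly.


Answer: Gamma_uuu = 1/5, Gamma_uuv = 0, Gamma_uvv = -9/40, Gamma_vuu = 0, Gamma_vuv = 4/9, Gamma_vvv = 0

E = 10, F = 0, G = 81/16 at the point
E_u = 4, E_v = 0, F_u = 0, F_v = 0, G_u = 9/2, G_v = 0
EG - F^2 = 405/8;  g^inv = (8/405) * [[81/16, 0], [0, 10]]
first-kind symbols [ij,l] = (1/2)(d_i g_jl + d_j g_il - d_l g_ij): [uu,u] = E_u/2 = 2, [uu,v] = F_u - E_v/2 = 0, [uv,u] = E_v/2 = 0, [uv,v] = G_u/2 = 9/4, [vv,u] = F_v - G_u/2 = -9/4, [vv,v] = G_v/2 = 0
Gamma^u_ij = (G*[ij,u] - F*[ij,v])/(EG - F^2), Gamma^v_ij = (E*[ij,v] - F*[ij,u])/(EG - F^2)


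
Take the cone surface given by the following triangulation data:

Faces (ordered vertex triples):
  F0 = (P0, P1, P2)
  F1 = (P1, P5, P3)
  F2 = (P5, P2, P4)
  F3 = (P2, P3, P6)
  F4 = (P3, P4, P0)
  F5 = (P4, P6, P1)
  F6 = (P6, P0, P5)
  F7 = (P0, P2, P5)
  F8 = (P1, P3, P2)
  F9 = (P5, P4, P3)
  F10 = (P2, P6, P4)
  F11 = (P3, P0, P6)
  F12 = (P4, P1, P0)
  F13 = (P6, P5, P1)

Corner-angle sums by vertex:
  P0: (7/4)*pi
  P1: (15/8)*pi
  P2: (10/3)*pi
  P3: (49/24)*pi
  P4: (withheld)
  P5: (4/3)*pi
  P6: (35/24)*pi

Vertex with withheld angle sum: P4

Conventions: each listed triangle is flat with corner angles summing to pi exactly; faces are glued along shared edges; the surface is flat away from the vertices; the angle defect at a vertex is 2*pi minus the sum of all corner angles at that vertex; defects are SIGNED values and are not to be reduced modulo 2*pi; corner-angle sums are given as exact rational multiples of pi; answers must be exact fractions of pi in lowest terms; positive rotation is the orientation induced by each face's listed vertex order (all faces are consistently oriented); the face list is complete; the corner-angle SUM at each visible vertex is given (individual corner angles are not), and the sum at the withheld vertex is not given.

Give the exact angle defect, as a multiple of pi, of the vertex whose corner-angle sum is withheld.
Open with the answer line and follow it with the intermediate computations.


Answer: defect(P4) = (-5/24)*pi

V = 7, E = 21, F = 14; chi = V - E + F = 0
Gauss-Bonnet: total defect = 2*pi*chi = 0; visible defects sum to (5/24)*pi


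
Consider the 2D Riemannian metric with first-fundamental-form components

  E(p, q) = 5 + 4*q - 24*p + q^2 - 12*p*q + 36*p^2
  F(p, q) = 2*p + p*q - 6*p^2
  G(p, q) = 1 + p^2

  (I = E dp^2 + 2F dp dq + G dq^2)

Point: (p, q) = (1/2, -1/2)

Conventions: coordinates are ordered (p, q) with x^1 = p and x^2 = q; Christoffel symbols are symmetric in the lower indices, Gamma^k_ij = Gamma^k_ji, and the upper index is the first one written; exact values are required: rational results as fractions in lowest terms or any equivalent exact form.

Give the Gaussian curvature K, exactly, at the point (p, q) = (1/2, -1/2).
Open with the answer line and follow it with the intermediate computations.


Answer: K = -4/49

E = 13/4, F = -3/4, G = 5/4, EG - F^2 = 7/2 at the point
E_p = 18, E_q = -3, F_p = -9/2, F_q = 1/2, G_p = 1, G_q = 0
E_qq = 2, F_pq = 1, G_pp = 2
The intrinsic route: Brioschi's K = (det M1 - det M2)/(EG - F^2)^2.
M1 = [[-E_qq/2 + F_pq - G_pp/2, E_p/2, F_p - E_q/2], [F_q - G_p/2, E, F], [G_q/2, F, G]] = [[-1, 9, -3], [0, 13/4, -3/4], [0, -3/4, 5/4]]; det M1 = -7/2
M2 = [[0, E_q/2, G_p/2], [E_q/2, E, F], [G_p/2, F, G]] = [[0, -3/2, 1/2], [-3/2, 13/4, -3/4], [1/2, -3/4, 5/4]]; det M2 = -5/2
det M1 - det M2 = -1; K = -1 / (7/2)^2 = -4/49


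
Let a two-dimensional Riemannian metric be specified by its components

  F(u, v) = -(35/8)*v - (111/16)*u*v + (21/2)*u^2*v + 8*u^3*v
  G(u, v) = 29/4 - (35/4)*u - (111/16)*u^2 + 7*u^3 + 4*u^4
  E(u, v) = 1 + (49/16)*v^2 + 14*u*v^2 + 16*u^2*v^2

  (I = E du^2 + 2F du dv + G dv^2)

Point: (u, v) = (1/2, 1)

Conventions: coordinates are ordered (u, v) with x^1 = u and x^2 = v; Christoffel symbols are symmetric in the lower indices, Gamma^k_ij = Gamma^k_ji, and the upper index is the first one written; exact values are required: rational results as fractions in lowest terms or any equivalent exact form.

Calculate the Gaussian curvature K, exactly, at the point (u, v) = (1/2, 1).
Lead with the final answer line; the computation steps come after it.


Answer: K = -2304/43681

E = 241/16, F = -135/32, G = 145/64, EG - F^2 = 1045/64 at the point
E_u = 30, E_v = 225/8, F_u = 153/16, F_v = -135/32, G_u = -135/16, G_v = 0
E_vv = 225/8, F_uv = 153/16, G_uu = 153/8
Compute both Brioschi determinants and normalise by (EG - F^2)^2.
M1 = [[-E_vv/2 + F_uv - G_uu/2, E_u/2, F_u - E_v/2], [F_v - G_u/2, E, F], [G_v/2, F, G]] = [[-225/16, 15, -9/2], [0, 241/16, -135/32], [0, -135/32, 145/64]]; det M1 = -235125/1024
M2 = [[0, E_v/2, G_u/2], [E_v/2, E, F], [G_u/2, F, G]] = [[0, 225/16, -135/32], [225/16, 241/16, -135/32], [-135/32, -135/32, 145/64]]; det M2 = -220725/1024
det M1 - det M2 = -225/16; K = -225/16 / (1045/64)^2 = -2304/43681


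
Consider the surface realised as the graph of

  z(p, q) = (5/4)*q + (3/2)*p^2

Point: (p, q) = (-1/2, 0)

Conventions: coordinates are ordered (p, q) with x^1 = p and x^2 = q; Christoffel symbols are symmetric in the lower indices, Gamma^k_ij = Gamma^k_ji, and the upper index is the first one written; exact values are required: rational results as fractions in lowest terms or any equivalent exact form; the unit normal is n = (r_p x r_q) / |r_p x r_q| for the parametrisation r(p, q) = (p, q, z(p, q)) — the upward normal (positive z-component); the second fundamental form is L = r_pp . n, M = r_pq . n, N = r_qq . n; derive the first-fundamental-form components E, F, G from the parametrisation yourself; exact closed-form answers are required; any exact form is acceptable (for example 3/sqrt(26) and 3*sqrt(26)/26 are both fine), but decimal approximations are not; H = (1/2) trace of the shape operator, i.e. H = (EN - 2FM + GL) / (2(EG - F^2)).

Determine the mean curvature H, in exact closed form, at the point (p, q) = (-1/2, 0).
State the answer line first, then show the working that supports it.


Answer: H = 246*sqrt(77)/5929

z_p = -3/2, z_q = 5/4, z_pp = 3, z_pq = 0, z_qq = 0
E = 13/4, F = -15/8, G = 41/16; answer radicand W^2 = 77/16
unnormalised second-form numerators: l = 3, m = 0, n = 0; L = l/sqrt(77/16), and similarly M = m/sqrt(W^2), N = n/sqrt(W^2)
H = (E*n - 2*F*m + G*l) / (2*(EG - F^2)*sqrt(W^2)); E*n - 2*F*m + G*l = 123/16, EG - F^2 = 77/16, so H = (123/154)/sqrt(77/16)


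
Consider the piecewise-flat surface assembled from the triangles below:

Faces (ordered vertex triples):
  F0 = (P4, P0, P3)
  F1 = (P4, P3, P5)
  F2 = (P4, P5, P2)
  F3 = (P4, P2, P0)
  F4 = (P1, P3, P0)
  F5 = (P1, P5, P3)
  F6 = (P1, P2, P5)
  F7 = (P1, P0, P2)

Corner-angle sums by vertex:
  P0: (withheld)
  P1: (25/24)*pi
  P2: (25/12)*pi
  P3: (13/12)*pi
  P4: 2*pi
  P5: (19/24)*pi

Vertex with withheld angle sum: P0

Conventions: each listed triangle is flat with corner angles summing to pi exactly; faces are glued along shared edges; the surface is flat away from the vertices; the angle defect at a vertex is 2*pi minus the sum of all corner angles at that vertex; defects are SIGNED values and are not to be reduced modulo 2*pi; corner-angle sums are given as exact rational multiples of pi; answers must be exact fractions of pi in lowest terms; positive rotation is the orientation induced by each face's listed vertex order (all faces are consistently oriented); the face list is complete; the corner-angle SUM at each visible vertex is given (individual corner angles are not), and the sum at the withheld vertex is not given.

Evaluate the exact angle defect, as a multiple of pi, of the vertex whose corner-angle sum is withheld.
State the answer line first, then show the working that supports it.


Answer: defect(P0) = pi

V = 6, E = 12, F = 8; chi = V - E + F = 2
Gauss-Bonnet: total defect = 2*pi*chi = 4*pi; visible defects sum to 3*pi


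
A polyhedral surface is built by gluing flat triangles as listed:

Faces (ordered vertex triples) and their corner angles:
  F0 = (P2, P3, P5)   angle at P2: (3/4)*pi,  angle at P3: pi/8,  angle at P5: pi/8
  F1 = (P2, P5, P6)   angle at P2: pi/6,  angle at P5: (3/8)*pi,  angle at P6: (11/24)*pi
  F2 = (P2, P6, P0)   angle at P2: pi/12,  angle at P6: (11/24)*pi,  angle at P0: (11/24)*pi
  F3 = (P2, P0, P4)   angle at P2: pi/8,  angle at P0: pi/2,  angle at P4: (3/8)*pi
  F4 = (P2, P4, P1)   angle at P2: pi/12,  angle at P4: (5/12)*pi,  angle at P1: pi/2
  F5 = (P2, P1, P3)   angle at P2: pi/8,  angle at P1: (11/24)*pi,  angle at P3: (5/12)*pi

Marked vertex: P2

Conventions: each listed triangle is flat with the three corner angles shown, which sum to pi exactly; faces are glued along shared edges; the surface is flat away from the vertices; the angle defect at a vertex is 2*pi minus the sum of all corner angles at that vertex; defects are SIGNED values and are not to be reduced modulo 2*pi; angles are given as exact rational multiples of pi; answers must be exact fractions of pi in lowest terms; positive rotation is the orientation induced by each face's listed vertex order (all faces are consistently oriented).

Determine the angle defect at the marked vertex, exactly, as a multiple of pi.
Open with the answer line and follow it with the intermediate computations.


Answer: defect(P2) = (2/3)*pi

Sum of corner angles at P2: (4/3)*pi
defect = 2*pi - (4/3)*pi


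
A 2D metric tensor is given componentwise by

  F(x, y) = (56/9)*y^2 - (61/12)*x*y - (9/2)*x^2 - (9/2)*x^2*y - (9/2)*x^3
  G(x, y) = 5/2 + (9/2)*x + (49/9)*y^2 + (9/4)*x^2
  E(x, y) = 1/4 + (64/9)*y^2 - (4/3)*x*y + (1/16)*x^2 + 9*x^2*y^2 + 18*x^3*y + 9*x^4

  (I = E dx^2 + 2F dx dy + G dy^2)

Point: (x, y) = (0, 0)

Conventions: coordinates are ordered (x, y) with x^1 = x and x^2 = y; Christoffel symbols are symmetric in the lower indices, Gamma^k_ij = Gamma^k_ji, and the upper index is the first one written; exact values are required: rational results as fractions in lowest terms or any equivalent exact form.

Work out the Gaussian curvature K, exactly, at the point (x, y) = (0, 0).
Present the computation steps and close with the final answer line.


E = 1/4, F = 0, G = 5/2, EG - F^2 = 5/8 at the point
E_x = 0, E_y = 0, F_x = 0, F_y = 0, G_x = 9/2, G_y = 0
E_yy = 128/9, F_xy = -61/12, G_xx = 9/2
K follows from Brioschi's formula, (det M1 - det M2)/(EG - F^2)^2.
M1 = [[-E_yy/2 + F_xy - G_xx/2, E_x/2, F_x - E_y/2], [F_y - G_x/2, E, F], [G_y/2, F, G]] = [[-130/9, 0, 0], [-9/4, 1/4, 0], [0, 0, 5/2]]; det M1 = -325/36
M2 = [[0, E_y/2, G_x/2], [E_y/2, E, F], [G_x/2, F, G]] = [[0, 0, 9/4], [0, 1/4, 0], [9/4, 0, 5/2]]; det M2 = -81/64
det M1 - det M2 = -4471/576; K = -4471/576 / (5/8)^2 = -4471/225

Answer: K = -4471/225


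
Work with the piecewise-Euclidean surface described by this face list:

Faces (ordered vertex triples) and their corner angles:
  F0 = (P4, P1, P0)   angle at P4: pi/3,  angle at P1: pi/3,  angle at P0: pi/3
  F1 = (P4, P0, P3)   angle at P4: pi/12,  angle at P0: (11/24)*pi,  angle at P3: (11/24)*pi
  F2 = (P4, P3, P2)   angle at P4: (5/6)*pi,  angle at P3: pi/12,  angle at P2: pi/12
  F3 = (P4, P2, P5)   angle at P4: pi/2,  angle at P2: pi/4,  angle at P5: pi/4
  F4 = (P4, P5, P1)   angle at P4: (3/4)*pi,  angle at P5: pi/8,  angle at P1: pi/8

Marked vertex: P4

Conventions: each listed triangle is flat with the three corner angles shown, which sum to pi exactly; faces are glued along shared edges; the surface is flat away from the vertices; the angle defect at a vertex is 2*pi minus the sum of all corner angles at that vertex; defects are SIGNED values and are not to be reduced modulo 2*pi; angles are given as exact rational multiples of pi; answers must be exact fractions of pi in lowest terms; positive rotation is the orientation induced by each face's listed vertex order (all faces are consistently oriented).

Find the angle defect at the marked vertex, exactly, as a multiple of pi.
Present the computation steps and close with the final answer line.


Sum of corner angles at P4: (5/2)*pi
defect = 2*pi - (5/2)*pi

Answer: defect(P4) = -pi/2
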